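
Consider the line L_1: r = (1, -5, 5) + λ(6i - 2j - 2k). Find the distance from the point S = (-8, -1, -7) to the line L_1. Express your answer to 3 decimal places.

14.429

Taking (1, -5, 5) on L_1 with direction v = (6, -2, -2): w = S − (1, -5, 5) = (-9, 4, -12), and w × v = (-32, -90, -6).
Distance = |w × v| / |v| = √9160 / √44 ≈ 14.429.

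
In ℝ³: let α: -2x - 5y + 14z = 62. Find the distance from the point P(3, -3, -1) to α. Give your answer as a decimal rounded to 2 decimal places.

4.47

n·P − d = (-2)·(3) + (-5)·(-3) + (14)·(-1) − 62 = -67; |n| = √225.
Distance = |-67| / √225 = 67/√225 ≈ 4.47.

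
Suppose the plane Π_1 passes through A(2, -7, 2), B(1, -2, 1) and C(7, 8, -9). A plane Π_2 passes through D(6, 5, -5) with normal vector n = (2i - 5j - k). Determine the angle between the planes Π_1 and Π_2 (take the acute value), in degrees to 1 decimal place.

82.9

AB = (-1, 5, -1), AC = (5, 15, -11); a normal to Π_1 is AB × AC = (-40, -16, -40).
Using A: Π_1 has equation -40x - 16y - 40z = -48.
Π_2: n·r = n·D gives 2x - 5y - z = -8.
cos θ = |n₁·n₂| / (|n₁||n₂|) = |40| / (√3456 · √30).
θ = arccos(0.12423) ≈ 82.9°.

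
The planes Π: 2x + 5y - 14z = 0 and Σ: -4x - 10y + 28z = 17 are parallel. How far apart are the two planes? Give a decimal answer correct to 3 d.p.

0.567

Rescale Σ by 1/(-2): 2x + 5y - 14z = -17/2. Then distance = |0 − (-17/2)| / √225 ≈ 0.567.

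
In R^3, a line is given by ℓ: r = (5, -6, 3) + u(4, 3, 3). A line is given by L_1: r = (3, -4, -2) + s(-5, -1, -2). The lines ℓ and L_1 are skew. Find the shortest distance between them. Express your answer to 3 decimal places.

Common perpendicular direction n = (4, 3, 3) × (-5, -1, -2) = (-3, -7, 11).
With w = (3, -4, -2) − (5, -6, 3) = (-2, 2, -5), w · n = -63.
Distance = |w · n| / |n| = |-63| / √179 ≈ 4.709.

4.709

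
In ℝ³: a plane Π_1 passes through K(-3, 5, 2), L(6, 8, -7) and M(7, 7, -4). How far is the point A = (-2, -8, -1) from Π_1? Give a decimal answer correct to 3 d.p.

KL = (9, 3, -9), KM = (10, 2, -6); a normal to Π_1 is KL × KM = (0, -36, -12).
Using K: Π_1 has equation -36y - 12z = -204.
n·A − d = (0)·(-2) + (-36)·(-8) + (-12)·(-1) − (-204) = 504; |n| = √1440.
Distance = |504| / √1440 = 504/√1440 ≈ 13.282.

13.282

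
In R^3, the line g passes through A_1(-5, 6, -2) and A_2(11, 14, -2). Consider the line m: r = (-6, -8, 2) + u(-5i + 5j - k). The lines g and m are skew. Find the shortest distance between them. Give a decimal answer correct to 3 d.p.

2.176

A direction vector for g is A_2 − A_1 = (16, 8, 0).
Common perpendicular direction n = (16, 8, 0) × (-5, 5, -1) = (-8, 16, 120).
With w = (-6, -8, 2) − (-5, 6, -2) = (-1, -14, 4), w · n = 264.
Distance = |w · n| / |n| = |264| / √14720 ≈ 2.176.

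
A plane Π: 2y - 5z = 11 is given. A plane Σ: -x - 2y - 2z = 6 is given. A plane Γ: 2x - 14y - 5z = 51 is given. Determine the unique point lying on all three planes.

Solving the 3×3 linear system 2y - 5z = 11, -x - 2y - 2z = 6, 2x - 14y - 5z = 51 (e.g. by elimination or Cramer's rule, determinant = -108) gives (4, -2, -3).

(4, -2, -3)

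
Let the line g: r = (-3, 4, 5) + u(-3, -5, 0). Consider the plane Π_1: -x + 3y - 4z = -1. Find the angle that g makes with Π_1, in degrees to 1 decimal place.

sin θ = |n·v| / (|n||v|) = |-12| / (√26 · √34) = 0.40360.
θ ≈ 23.8°.

23.8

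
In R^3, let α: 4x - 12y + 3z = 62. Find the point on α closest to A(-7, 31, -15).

Foot = A − λn with λ = (n·A − d)/|n|² = (-445 − 62)/169 = -3.
Foot = (-7, 31, -15) − (-3)·(4, -12, 3) = (5, -5, -6).

(5, -5, -6)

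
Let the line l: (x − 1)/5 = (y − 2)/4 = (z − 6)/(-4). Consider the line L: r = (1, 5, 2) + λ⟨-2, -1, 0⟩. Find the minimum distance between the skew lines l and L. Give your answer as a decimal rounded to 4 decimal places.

l has direction (5, 4, -4) through (1, 2, 6).
Common perpendicular direction n = (5, 4, -4) × (-2, -1, 0) = (-4, 8, 3).
With w = (1, 5, 2) − (1, 2, 6) = (0, 3, -4), w · n = 12.
Distance = |w · n| / |n| = |12| / √89 ≈ 1.2720.

1.2720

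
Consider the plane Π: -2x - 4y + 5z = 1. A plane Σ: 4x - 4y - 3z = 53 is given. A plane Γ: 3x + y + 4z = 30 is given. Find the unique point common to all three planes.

Solving the 3×3 linear system -2x - 4y + 5z = 1, 4x - 4y - 3z = 53, 3x + y + 4z = 30 (e.g. by elimination or Cramer's rule, determinant = 206) gives (10, -4, 1).

(10, -4, 1)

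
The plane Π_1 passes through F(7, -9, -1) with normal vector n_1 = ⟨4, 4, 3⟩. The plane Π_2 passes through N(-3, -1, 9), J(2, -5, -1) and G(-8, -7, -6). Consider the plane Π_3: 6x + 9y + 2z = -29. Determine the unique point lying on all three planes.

(3, -5, -1)

Π_1: n_1·r = n_1·F gives 4x + 4y + 3z = -11.
NJ = (5, -4, -10), NG = (-5, -6, -15); a normal to Π_2 is NJ × NG = (0, 125, -50).
Using N: Π_2 has equation 125y - 50z = -575.
Solving the 3×3 linear system 4x + 4y + 3z = -11, 125y - 50z = -575, 6x + 9y + 2z = -29 (e.g. by elimination or Cramer's rule, determinant = -650) gives (3, -5, -1).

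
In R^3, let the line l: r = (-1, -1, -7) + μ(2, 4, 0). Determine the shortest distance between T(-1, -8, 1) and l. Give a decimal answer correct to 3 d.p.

8.591

Taking (-1, -1, -7) on l with direction v = (2, 4, 0): w = T − (-1, -1, -7) = (0, -7, 8), and w × v = (-32, 16, 14).
Distance = |w × v| / |v| = √1476 / √20 ≈ 8.591.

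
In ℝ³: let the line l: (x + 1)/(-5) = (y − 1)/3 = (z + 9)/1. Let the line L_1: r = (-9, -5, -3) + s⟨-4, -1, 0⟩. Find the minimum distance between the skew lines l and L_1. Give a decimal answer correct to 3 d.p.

6.746

l has direction (-5, 3, 1) through (-1, 1, -9).
Common perpendicular direction n = (-5, 3, 1) × (-4, -1, 0) = (1, -4, 17).
With w = (-9, -5, -3) − (-1, 1, -9) = (-8, -6, 6), w · n = 118.
Distance = |w · n| / |n| = |118| / √306 ≈ 6.746.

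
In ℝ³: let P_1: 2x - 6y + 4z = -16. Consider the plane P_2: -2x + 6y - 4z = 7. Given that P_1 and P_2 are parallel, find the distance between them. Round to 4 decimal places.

1.2027

Rescale P_2 by 1/(-1): 2x - 6y + 4z = -7. Then distance = |-16 − (-7)| / √56 ≈ 1.2027.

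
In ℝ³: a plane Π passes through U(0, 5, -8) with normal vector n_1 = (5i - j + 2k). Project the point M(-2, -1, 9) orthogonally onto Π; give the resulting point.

Π: n_1·r = n_1·U gives 5x - y + 2z = -21.
Foot = M − λn with λ = (n·M − d)/|n|² = (9 − (-21))/30 = 1.
Foot = (-2, -1, 9) − 1·(5, -1, 2) = (-7, 0, 7).

(-7, 0, 7)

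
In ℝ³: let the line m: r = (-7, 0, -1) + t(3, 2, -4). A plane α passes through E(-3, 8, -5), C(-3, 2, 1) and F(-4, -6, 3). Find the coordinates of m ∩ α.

(-4, 2, -5)

EC = (0, -6, 6), EF = (-1, -14, 8); a normal to α is EC × EF = (36, -6, -6).
Using E: α has equation 36x - 6y - 6z = -126.
Substitute r = (-7, 0, -1) + t(3, 2, -4) into the plane: -246 + 120t = -126, so t = 1.
Intersection: (-7, 0, -1) + 1·(3, 2, -4) = (-4, 2, -5).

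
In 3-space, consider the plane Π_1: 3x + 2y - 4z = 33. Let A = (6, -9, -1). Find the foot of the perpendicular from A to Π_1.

(9, -7, -5)

Foot = A − λn with λ = (n·A − d)/|n|² = (4 − 33)/29 = -1.
Foot = (6, -9, -1) − (-1)·(3, 2, -4) = (9, -7, -5).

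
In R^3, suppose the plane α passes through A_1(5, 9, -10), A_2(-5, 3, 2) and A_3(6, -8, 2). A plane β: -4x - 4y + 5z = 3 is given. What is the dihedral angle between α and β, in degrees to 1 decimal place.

84.8

A_1A_2 = (-10, -6, 12), A_1A_3 = (1, -17, 12); a normal to α is A_1A_2 × A_1A_3 = (132, 132, 176).
Using A_1: α has equation 132x + 132y + 176z = 88.
cos θ = |n₁·n₂| / (|n₁||n₂|) = |-176| / (√65824 · √57).
θ = arccos(0.09086) ≈ 84.8°.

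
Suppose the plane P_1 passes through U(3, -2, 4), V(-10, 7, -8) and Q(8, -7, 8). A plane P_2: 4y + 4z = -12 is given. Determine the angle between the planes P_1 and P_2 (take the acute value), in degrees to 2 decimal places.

UV = (-13, 9, -12), UQ = (5, -5, 4); a normal to P_1 is UV × UQ = (-24, -8, 20).
Using U: P_1 has equation -24x - 8y + 20z = 24.
cos θ = |n₁·n₂| / (|n₁||n₂|) = |48| / (√1040 · √32).
θ = arccos(0.26312) ≈ 74.74°.

74.74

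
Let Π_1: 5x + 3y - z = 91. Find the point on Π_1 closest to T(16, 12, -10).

(11, 9, -9)

Foot = T − λn with λ = (n·T − d)/|n|² = (126 − 91)/35 = 1.
Foot = (16, 12, -10) − 1·(5, 3, -1) = (11, 9, -9).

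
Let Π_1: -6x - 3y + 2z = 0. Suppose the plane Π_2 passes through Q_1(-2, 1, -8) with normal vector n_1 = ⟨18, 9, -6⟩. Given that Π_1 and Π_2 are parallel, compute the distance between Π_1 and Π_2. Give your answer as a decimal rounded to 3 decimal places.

1.000

Π_2: n_1·r = n_1·Q_1 gives 18x + 9y - 6z = 21.
Rescale Π_2 by 1/(-3): -6x - 3y + 2z = -7. Then distance = |0 − (-7)| / √49 ≈ 1.000.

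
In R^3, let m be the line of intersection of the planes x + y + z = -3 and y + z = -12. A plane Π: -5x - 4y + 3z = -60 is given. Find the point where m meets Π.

(9, -3, -9)

Direction of m: (1, 1, 1) × (0, 1, 1) = (0, -1, 1).
A point on m: solving the two plane equations with y = 0 gives (9, 0, -12).
Substitute r = (9, 0, -12) + t(0, -1, 1) into the plane: -81 + 7t = -60, so t = 3.
Intersection: (9, 0, -12) + 3·(0, -1, 1) = (9, -3, -9).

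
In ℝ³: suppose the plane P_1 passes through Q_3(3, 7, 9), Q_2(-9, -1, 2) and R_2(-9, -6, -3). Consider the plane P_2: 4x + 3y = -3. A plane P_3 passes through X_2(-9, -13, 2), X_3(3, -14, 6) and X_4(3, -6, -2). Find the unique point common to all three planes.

Q_3Q_2 = (-12, -8, -7), Q_3R_2 = (-12, -13, -12); a normal to P_1 is Q_3Q_2 × Q_3R_2 = (5, -60, 60).
Using Q_3: P_1 has equation 5x - 60y + 60z = 135.
X_2X_3 = (12, -1, 4), X_2X_4 = (12, 7, -4); a normal to P_3 is X_2X_3 × X_2X_4 = (-24, 96, 96).
Using X_2: P_3 has equation -24x + 96y + 96z = -840.
Solving the 3×3 linear system 5x - 60y + 60z = 135, 4x + 3y = -3, -24x + 96y + 96z = -840 (e.g. by elimination or Cramer's rule, determinant = 51840) gives (3, -5, -3).

(3, -5, -3)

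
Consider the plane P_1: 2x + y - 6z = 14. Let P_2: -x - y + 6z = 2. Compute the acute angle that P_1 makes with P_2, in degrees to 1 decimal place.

cos θ = |n₁·n₂| / (|n₁||n₂|) = |-39| / (√41 · √38).
θ = arccos(0.98805) ≈ 8.9°.

8.9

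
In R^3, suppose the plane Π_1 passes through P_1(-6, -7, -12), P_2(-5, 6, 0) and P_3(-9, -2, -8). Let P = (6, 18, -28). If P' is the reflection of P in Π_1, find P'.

P_1P_2 = (1, 13, 12), P_1P_3 = (-3, 5, 4); a normal to Π_1 is P_1P_2 × P_1P_3 = (-8, -40, 44).
Using P_1: Π_1 has equation -8x - 40y + 44z = -200.
λ = (n·P − d)/|n|² = (-2000 − (-200))/3600 = -1/2.
Reflection = P − 2λn = (6, 18, -28) − (-1)·(-8, -40, 44) = (-2, -22, 16).

(-2, -22, 16)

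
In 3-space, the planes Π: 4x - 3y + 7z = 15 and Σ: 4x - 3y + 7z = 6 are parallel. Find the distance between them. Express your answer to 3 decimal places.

1.046

Same normal n = (4, -3, 7) with |n| = √74; distance = |15 − 6| / |n| = 9/√74 ≈ 1.046.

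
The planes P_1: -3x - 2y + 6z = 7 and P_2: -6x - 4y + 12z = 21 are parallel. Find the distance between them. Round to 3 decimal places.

Rescale P_2 by 1/2: -3x - 2y + 6z = 21/2. Then distance = |7 − (21/2)| / √49 ≈ 0.500.

0.500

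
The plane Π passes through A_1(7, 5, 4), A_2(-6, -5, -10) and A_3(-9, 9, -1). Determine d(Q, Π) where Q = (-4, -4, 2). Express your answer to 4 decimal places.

A_1A_2 = (-13, -10, -14), A_1A_3 = (-16, 4, -5); a normal to Π is A_1A_2 × A_1A_3 = (106, 159, -212).
Using A_1: Π has equation 106x + 159y - 212z = 689.
n·Q − d = (106)·(-4) + (159)·(-4) + (-212)·(2) − 689 = -2173; |n| = √81461.
Distance = |-2173| / √81461 = 2173/√81461 ≈ 7.6135.

7.6135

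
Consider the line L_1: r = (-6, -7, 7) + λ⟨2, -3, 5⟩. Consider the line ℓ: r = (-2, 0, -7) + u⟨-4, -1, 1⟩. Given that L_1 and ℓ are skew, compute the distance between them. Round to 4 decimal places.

1.9118

Common perpendicular direction n = (2, -3, 5) × (-4, -1, 1) = (2, -22, -14).
With w = (-2, 0, -7) − (-6, -7, 7) = (4, 7, -14), w · n = 50.
Distance = |w · n| / |n| = |50| / √684 ≈ 1.9118.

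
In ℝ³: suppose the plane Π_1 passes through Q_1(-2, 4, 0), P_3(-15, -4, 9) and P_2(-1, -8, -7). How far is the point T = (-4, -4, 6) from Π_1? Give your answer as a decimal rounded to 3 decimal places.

Q_1P_3 = (-13, -8, 9), Q_1P_2 = (1, -12, -7); a normal to Π_1 is Q_1P_3 × Q_1P_2 = (164, -82, 164).
Using Q_1: Π_1 has equation 164x - 82y + 164z = -656.
n·T − d = (164)·(-4) + (-82)·(-4) + (164)·(6) − (-656) = 1312; |n| = √60516.
Distance = |1312| / √60516 = 1312/√60516 ≈ 5.333.

5.333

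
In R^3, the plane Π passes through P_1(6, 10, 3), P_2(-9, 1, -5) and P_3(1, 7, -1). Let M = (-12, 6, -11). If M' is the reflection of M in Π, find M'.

(-6, -4, -11)

P_1P_2 = (-15, -9, -8), P_1P_3 = (-5, -3, -4); a normal to Π is P_1P_2 × P_1P_3 = (12, -20, 0).
Using P_1: Π has equation 12x - 20y = -128.
λ = (n·M − d)/|n|² = (-264 − (-128))/544 = -1/4.
Reflection = M − 2λn = (-12, 6, -11) − (-1/2)·(12, -20, 0) = (-6, -4, -11).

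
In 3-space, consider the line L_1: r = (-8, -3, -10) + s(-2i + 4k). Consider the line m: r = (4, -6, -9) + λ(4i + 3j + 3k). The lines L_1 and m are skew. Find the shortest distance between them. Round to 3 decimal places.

Common perpendicular direction n = (-2, 0, 4) × (4, 3, 3) = (-12, 22, -6).
With w = (4, -6, -9) − (-8, -3, -10) = (12, -3, 1), w · n = -216.
Distance = |w · n| / |n| = |-216| / √664 ≈ 8.382.

8.382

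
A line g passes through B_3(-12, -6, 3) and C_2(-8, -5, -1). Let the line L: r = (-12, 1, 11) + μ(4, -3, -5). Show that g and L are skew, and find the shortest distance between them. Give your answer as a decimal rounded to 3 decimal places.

A direction vector for g is C_2 − B_3 = (4, 1, -4).
Common perpendicular direction n = (4, 1, -4) × (4, -3, -5) = (-17, 4, -16).
With w = (-12, 1, 11) − (-12, -6, 3) = (0, 7, 8), w · n = -100.
Since n ≠ 0 the lines are not parallel, and w · n = -100 ≠ 0 so they do not intersect; hence they are skew.
Distance = |w · n| / |n| = |-100| / √561 ≈ 4.222.

4.222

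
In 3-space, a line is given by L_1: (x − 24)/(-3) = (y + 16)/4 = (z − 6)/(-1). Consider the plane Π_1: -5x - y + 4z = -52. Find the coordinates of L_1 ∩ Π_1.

L_1 has direction (-3, 4, -1) through (24, -16, 6).
Substitute r = (24, -16, 6) + t(-3, 4, -1) into the plane: -80 + 7t = -52, so t = 4.
Intersection: (24, -16, 6) + 4·(-3, 4, -1) = (12, 0, 2).

(12, 0, 2)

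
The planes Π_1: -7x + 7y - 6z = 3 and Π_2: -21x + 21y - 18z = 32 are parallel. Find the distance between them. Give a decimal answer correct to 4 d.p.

Rescale Π_2 by 1/3: -7x + 7y - 6z = 32/3. Then distance = |3 − (32/3)| / √134 ≈ 0.6623.

0.6623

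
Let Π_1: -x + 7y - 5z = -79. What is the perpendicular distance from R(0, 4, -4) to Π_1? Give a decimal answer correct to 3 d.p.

14.665

n·R − d = (-1)·(0) + (7)·(4) + (-5)·(-4) − (-79) = 127; |n| = √75.
Distance = |127| / √75 = 127/√75 ≈ 14.665.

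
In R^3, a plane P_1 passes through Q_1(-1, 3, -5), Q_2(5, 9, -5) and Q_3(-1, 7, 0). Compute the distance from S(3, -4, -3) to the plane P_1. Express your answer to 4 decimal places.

Q_1Q_2 = (6, 6, 0), Q_1Q_3 = (0, 4, 5); a normal to P_1 is Q_1Q_2 × Q_1Q_3 = (30, -30, 24).
Using Q_1: P_1 has equation 30x - 30y + 24z = -240.
n·S − d = (30)·(3) + (-30)·(-4) + (24)·(-3) − (-240) = 378; |n| = √2376.
Distance = |378| / √2376 = 378/√2376 ≈ 7.7548.

7.7548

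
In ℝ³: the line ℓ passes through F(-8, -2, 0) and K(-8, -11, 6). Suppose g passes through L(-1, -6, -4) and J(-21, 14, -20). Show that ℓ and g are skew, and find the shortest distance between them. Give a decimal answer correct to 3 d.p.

6.285

A direction vector for ℓ is K − F = (0, -9, 6).
A direction vector for g is J − L = (-20, 20, -16).
Common perpendicular direction n = (0, -9, 6) × (-20, 20, -16) = (24, -120, -180).
With w = (-1, -6, -4) − (-8, -2, 0) = (7, -4, -4), w · n = 1368.
Since n ≠ 0 the lines are not parallel, and w · n = 1368 ≠ 0 so they do not intersect; hence they are skew.
Distance = |w · n| / |n| = |1368| / √47376 ≈ 6.285.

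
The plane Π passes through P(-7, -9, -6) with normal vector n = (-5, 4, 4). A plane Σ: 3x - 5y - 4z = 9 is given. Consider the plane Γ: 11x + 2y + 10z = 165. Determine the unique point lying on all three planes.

(9, -2, 7)

Π: n·r = n·P gives -5x + 4y + 4z = -25.
Solving the 3×3 linear system -5x + 4y + 4z = -25, 3x - 5y - 4z = 9, 11x + 2y + 10z = 165 (e.g. by elimination or Cramer's rule, determinant = 158) gives (9, -2, 7).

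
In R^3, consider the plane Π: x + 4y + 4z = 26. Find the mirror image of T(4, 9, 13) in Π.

(0, -7, -3)

λ = (n·T − d)/|n|² = (92 − 26)/33 = 2.
Reflection = T − 2λn = (4, 9, 13) − 4·(1, 4, 4) = (0, -7, -3).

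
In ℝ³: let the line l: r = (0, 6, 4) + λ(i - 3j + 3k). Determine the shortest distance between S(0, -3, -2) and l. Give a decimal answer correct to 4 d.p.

10.6178

Taking (0, 6, 4) on l with direction v = (1, -3, 3): w = S − (0, 6, 4) = (0, -9, -6), and w × v = (-45, -6, 9).
Distance = |w × v| / |v| = √2142 / √19 ≈ 10.6178.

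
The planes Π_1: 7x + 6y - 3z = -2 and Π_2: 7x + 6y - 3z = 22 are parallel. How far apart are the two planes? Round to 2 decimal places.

Same normal n = (7, 6, -3) with |n| = √94; distance = |-2 − 22| / |n| = 24/√94 ≈ 2.48.

2.48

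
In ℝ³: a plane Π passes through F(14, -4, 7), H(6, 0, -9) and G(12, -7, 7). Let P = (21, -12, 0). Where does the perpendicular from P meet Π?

FH = (-8, 4, -16), FG = (-2, -3, 0); a normal to Π is FH × FG = (-48, 32, 32).
Using F: Π has equation -48x + 32y + 32z = -576.
Foot = P − λn with λ = (n·P − d)/|n|² = (-1392 − (-576))/4352 = -3/16.
Foot = (21, -12, 0) − (-3/16)·(-48, 32, 32) = (12, -6, 6).

(12, -6, 6)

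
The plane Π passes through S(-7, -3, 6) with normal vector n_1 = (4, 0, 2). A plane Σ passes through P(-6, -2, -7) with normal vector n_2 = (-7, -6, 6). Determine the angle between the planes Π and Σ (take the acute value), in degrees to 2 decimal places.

71.02

Π: n_1·r = n_1·S gives 4x + 2z = -16.
Σ: n_2·r = n_2·P gives -7x - 6y + 6z = 12.
cos θ = |n₁·n₂| / (|n₁||n₂|) = |-16| / (√20 · √121).
θ = arccos(0.32525) ≈ 71.02°.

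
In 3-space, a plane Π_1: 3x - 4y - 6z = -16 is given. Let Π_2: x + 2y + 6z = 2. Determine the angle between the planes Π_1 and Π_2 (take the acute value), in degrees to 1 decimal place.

34.9

cos θ = |n₁·n₂| / (|n₁||n₂|) = |-41| / (√61 · √41).
θ = arccos(0.81984) ≈ 34.9°.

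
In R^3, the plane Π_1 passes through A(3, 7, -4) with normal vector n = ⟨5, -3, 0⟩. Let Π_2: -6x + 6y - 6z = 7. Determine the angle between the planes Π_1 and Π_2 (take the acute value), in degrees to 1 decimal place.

37.6

Π_1: n·r = n·A gives 5x - 3y = -6.
cos θ = |n₁·n₂| / (|n₁||n₂|) = |-48| / (√34 · √108).
θ = arccos(0.79212) ≈ 37.6°.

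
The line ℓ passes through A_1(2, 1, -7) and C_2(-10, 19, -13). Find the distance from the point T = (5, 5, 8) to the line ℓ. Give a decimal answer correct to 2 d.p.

15.63

A direction vector for ℓ is C_2 − A_1 = (-12, 18, -6).
Taking (2, 1, -7) on ℓ with direction v = (-12, 18, -6): w = T − (2, 1, -7) = (3, 4, 15), and w × v = (-294, -162, 102).
Distance = |w × v| / |v| = √123084 / √504 ≈ 15.63.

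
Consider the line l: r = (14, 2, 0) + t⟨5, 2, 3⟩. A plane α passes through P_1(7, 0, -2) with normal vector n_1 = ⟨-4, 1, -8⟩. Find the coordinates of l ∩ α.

α: n_1·r = n_1·P_1 gives -4x + y - 8z = -12.
Substitute r = (14, 2, 0) + t(5, 2, 3) into the plane: -54 + (-42)t = -12, so t = -1.
Intersection: (14, 2, 0) + (-1)·(5, 2, 3) = (9, 0, -3).

(9, 0, -3)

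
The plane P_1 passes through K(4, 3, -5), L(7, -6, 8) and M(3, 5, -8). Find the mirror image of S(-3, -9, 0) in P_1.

KL = (3, -9, 13), KM = (-1, 2, -3); a normal to P_1 is KL × KM = (1, -4, -3).
Using K: P_1 has equation x - 4y - 3z = 7.
λ = (n·S − d)/|n|² = (33 − 7)/26 = 1.
Reflection = S − 2λn = (-3, -9, 0) − 2·(1, -4, -3) = (-5, -1, 6).

(-5, -1, 6)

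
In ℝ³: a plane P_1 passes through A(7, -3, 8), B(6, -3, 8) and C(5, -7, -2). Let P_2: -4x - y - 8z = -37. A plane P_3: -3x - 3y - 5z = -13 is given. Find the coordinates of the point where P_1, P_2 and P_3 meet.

AB = (-1, 0, 0), AC = (-2, -4, -10); a normal to P_1 is AB × AC = (0, -10, 4).
Using A: P_1 has equation -10y + 4z = 62.
Solving the 3×3 linear system -10y + 4z = 62, -4x - y - 8z = -37, -3x - 3y - 5z = -13 (e.g. by elimination or Cramer's rule, determinant = -4) gives (-6, -3, 8).

(-6, -3, 8)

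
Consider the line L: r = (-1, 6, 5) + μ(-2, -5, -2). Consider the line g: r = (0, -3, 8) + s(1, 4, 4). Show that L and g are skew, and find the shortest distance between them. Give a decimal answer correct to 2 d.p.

Common perpendicular direction n = (-2, -5, -2) × (1, 4, 4) = (-12, 6, -3).
With w = (0, -3, 8) − (-1, 6, 5) = (1, -9, 3), w · n = -75.
Since n ≠ 0 the lines are not parallel, and w · n = -75 ≠ 0 so they do not intersect; hence they are skew.
Distance = |w · n| / |n| = |-75| / √189 ≈ 5.46.

5.46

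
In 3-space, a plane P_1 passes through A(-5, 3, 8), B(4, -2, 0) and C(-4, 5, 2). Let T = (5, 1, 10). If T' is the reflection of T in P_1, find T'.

AB = (9, -5, -8), AC = (1, 2, -6); a normal to P_1 is AB × AC = (46, 46, 23).
Using A: P_1 has equation 46x + 46y + 23z = 92.
λ = (n·T − d)/|n|² = (506 − 92)/4761 = 2/23.
Reflection = T − 2λn = (5, 1, 10) − (4/23)·(46, 46, 23) = (-3, -7, 6).

(-3, -7, 6)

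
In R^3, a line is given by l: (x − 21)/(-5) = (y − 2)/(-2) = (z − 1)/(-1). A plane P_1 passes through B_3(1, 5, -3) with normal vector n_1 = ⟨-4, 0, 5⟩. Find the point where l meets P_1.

(1, -6, -3)

l has direction (-5, -2, -1) through (21, 2, 1).
P_1: n_1·r = n_1·B_3 gives -4x + 5z = -19.
Substitute r = (21, 2, 1) + t(-5, -2, -1) into the plane: -79 + 15t = -19, so t = 4.
Intersection: (21, 2, 1) + 4·(-5, -2, -1) = (1, -6, -3).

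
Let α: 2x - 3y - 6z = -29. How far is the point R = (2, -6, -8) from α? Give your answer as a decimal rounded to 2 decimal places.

n·R − d = (2)·(2) + (-3)·(-6) + (-6)·(-8) − (-29) = 99; |n| = √49.
Distance = |99| / √49 = 99/√49 ≈ 14.14.

14.14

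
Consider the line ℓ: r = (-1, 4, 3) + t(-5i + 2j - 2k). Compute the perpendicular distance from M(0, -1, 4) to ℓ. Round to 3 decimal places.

Taking (-1, 4, 3) on ℓ with direction v = (-5, 2, -2): w = M − (-1, 4, 3) = (1, -5, 1), and w × v = (8, -3, -23).
Distance = |w × v| / |v| = √602 / √33 ≈ 4.271.

4.271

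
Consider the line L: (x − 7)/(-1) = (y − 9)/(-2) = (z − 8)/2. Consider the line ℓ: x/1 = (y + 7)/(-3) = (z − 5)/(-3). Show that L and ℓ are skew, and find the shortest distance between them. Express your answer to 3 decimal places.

6.366

L has direction (-1, -2, 2) through (7, 9, 8).
ℓ has direction (1, -3, -3) through (0, -7, 5).
Common perpendicular direction n = (-1, -2, 2) × (1, -3, -3) = (12, -1, 5).
With w = (0, -7, 5) − (7, 9, 8) = (-7, -16, -3), w · n = -83.
Since n ≠ 0 the lines are not parallel, and w · n = -83 ≠ 0 so they do not intersect; hence they are skew.
Distance = |w · n| / |n| = |-83| / √170 ≈ 6.366.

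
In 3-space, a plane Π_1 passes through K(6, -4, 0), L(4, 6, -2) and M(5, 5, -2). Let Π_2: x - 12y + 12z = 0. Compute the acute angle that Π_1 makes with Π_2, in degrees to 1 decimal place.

KL = (-2, 10, -2), KM = (-1, 9, -2); a normal to Π_1 is KL × KM = (-2, -2, -8).
Using K: Π_1 has equation -2x - 2y - 8z = -4.
cos θ = |n₁·n₂| / (|n₁||n₂|) = |-74| / (√72 · √289).
θ = arccos(0.51300) ≈ 59.1°.

59.1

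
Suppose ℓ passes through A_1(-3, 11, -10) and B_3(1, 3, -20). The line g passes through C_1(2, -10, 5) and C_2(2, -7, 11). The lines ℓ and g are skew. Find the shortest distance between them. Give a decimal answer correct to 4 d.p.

A direction vector for ℓ is B_3 − A_1 = (4, -8, -10).
A direction vector for g is C_2 − C_1 = (0, 3, 6).
Common perpendicular direction n = (4, -8, -10) × (0, 3, 6) = (-18, -24, 12).
With w = (2, -10, 5) − (-3, 11, -10) = (5, -21, 15), w · n = 594.
Distance = |w · n| / |n| = |594| / √1044 ≈ 18.3838.

18.3838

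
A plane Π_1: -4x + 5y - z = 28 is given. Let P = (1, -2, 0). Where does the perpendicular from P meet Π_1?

(-3, 3, -1)

Foot = P − λn with λ = (n·P − d)/|n|² = (-14 − 28)/42 = -1.
Foot = (1, -2, 0) − (-1)·(-4, 5, -1) = (-3, 3, -1).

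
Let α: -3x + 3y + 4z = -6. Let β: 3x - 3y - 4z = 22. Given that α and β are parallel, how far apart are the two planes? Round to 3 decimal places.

2.744

Rescale β by 1/(-1): -3x + 3y + 4z = -22. Then distance = |-6 − (-22)| / √34 ≈ 2.744.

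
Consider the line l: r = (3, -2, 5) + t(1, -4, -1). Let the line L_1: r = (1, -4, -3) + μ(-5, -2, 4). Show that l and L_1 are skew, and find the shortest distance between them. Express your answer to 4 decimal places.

Common perpendicular direction n = (1, -4, -1) × (-5, -2, 4) = (-18, 1, -22).
With w = (1, -4, -3) − (3, -2, 5) = (-2, -2, -8), w · n = 210.
Since n ≠ 0 the lines are not parallel, and w · n = 210 ≠ 0 so they do not intersect; hence they are skew.
Distance = |w · n| / |n| = |210| / √809 ≈ 7.3832.

7.3832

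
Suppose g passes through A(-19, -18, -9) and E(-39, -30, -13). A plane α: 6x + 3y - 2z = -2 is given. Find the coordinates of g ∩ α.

A direction vector for g is E − A = (-20, -12, -4).
Substitute r = (-19, -18, -9) + t(-20, -12, -4) into the plane: -150 + (-148)t = -2, so t = -1.
Intersection: (-19, -18, -9) + (-1)·(-20, -12, -4) = (1, -6, -5).

(1, -6, -5)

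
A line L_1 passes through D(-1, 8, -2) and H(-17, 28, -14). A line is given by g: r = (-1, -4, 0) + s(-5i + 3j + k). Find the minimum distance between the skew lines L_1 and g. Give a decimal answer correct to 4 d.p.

7.4969

A direction vector for L_1 is H − D = (-16, 20, -12).
Common perpendicular direction n = (-16, 20, -12) × (-5, 3, 1) = (56, 76, 52).
With w = (-1, -4, 0) − (-1, 8, -2) = (0, -12, 2), w · n = -808.
Distance = |w · n| / |n| = |-808| / √11616 ≈ 7.4969.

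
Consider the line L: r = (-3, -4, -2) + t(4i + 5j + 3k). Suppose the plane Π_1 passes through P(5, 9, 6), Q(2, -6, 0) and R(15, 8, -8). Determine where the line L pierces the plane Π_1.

(5, 6, 4)

PQ = (-3, -15, -6), PR = (10, -1, -14); a normal to Π_1 is PQ × PR = (204, -102, 153).
Using P: Π_1 has equation 204x - 102y + 153z = 1020.
Substitute r = (-3, -4, -2) + t(4, 5, 3) into the plane: -510 + 765t = 1020, so t = 2.
Intersection: (-3, -4, -2) + 2·(4, 5, 3) = (5, 6, 4).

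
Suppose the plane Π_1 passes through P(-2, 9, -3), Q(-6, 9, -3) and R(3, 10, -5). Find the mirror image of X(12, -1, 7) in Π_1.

(12, 7, 11)

PQ = (-4, 0, 0), PR = (5, 1, -2); a normal to Π_1 is PQ × PR = (0, -8, -4).
Using P: Π_1 has equation -8y - 4z = -60.
λ = (n·X − d)/|n|² = (-20 − (-60))/80 = 1/2.
Reflection = X − 2λn = (12, -1, 7) − 1·(0, -8, -4) = (12, 7, 11).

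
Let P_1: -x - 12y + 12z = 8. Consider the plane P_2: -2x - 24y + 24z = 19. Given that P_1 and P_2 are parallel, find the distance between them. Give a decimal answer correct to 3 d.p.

Rescale P_2 by 1/2: -x - 12y + 12z = 19/2. Then distance = |8 − (19/2)| / √289 ≈ 0.088.

0.088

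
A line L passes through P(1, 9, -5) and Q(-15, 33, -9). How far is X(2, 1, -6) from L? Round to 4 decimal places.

4.1139

A direction vector for L is Q − P = (-16, 24, -4).
Taking (1, 9, -5) on L with direction v = (-16, 24, -4): w = X − (1, 9, -5) = (1, -8, -1), and w × v = (56, 20, -104).
Distance = |w × v| / |v| = √14352 / √848 ≈ 4.1139.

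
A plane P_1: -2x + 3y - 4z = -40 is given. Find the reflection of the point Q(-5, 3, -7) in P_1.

(7, -15, 17)

λ = (n·Q − d)/|n|² = (47 − (-40))/29 = 3.
Reflection = Q − 2λn = (-5, 3, -7) − 6·(-2, 3, -4) = (7, -15, 17).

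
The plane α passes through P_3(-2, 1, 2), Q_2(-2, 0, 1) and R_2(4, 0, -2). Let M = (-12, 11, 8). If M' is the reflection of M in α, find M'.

P_3Q_2 = (0, -1, -1), P_3R_2 = (6, -1, -4); a normal to α is P_3Q_2 × P_3R_2 = (3, -6, 6).
Using P_3: α has equation 3x - 6y + 6z = 0.
λ = (n·M − d)/|n|² = (-54 − 0)/81 = -2/3.
Reflection = M − 2λn = (-12, 11, 8) − (-4/3)·(3, -6, 6) = (-8, 3, 16).

(-8, 3, 16)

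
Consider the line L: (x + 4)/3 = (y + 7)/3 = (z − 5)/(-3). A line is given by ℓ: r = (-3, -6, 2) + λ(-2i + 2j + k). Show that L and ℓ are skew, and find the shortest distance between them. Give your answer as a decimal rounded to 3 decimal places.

L has direction (3, 3, -3) through (-4, -7, 5).
Common perpendicular direction n = (3, 3, -3) × (-2, 2, 1) = (9, 3, 12).
With w = (-3, -6, 2) − (-4, -7, 5) = (1, 1, -3), w · n = -24.
Since n ≠ 0 the lines are not parallel, and w · n = -24 ≠ 0 so they do not intersect; hence they are skew.
Distance = |w · n| / |n| = |-24| / √234 ≈ 1.569.

1.569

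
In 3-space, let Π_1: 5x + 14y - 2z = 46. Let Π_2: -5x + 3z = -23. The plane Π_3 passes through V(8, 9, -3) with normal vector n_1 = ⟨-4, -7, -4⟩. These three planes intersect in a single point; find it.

(10, 1, 9)

Π_3: n_1·r = n_1·V gives -4x - 7y - 4z = -83.
Solving the 3×3 linear system 5x + 14y - 2z = 46, -5x + 3z = -23, -4x - 7y - 4z = -83 (e.g. by elimination or Cramer's rule, determinant = -413) gives (10, 1, 9).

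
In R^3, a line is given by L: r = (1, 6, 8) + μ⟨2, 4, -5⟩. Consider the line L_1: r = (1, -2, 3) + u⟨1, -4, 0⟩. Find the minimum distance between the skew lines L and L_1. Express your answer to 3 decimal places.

Common perpendicular direction n = (2, 4, -5) × (1, -4, 0) = (-20, -5, -12).
With w = (1, -2, 3) − (1, 6, 8) = (0, -8, -5), w · n = 100.
Distance = |w · n| / |n| = |100| / √569 ≈ 4.192.

4.192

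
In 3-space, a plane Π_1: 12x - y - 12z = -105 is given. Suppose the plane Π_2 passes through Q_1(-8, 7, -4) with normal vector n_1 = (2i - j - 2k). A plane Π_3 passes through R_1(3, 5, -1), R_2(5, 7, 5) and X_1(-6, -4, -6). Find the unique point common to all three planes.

Π_2: n_1·r = n_1·Q_1 gives 2x - y - 2z = -15.
R_1R_2 = (2, 2, 6), R_1X_1 = (-9, -9, -5); a normal to Π_3 is R_1R_2 × R_1X_1 = (44, -44, 0).
Using R_1: Π_3 has equation 44x - 44y = -88.
Solving the 3×3 linear system 12x - y - 12z = -105, 2x - y - 2z = -15, 44x - 44y = -88 (e.g. by elimination or Cramer's rule, determinant = -440) gives (-5, -3, 4).

(-5, -3, 4)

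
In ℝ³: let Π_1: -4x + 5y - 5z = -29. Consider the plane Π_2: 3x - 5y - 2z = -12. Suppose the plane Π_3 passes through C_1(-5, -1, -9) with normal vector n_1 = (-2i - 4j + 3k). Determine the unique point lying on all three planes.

(6, 4, 5)

Π_3: n_1·r = n_1·C_1 gives -2x - 4y + 3z = -13.
Solving the 3×3 linear system -4x + 5y - 5z = -29, 3x - 5y - 2z = -12, -2x - 4y + 3z = -13 (e.g. by elimination or Cramer's rule, determinant = 177) gives (6, 4, 5).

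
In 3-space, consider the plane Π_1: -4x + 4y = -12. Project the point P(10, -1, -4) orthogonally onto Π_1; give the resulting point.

Foot = P − λn with λ = (n·P − d)/|n|² = (-44 − (-12))/32 = -1.
Foot = (10, -1, -4) − (-1)·(-4, 4, 0) = (6, 3, -4).

(6, 3, -4)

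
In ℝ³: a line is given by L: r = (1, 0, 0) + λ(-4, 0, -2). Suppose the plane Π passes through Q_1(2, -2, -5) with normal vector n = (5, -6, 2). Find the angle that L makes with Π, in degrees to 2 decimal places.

Π: n·r = n·Q_1 gives 5x - 6y + 2z = 12.
sin θ = |n·v| / (|n||v|) = |-24| / (√65 · √20) = 0.66564.
θ ≈ 41.73°.

41.73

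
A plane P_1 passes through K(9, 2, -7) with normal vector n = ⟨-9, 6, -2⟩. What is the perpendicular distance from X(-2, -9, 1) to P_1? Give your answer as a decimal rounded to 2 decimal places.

P_1: n·r = n·K gives -9x + 6y - 2z = -55.
n·X − d = (-9)·(-2) + (6)·(-9) + (-2)·(1) − (-55) = 17; |n| = √121.
Distance = |17| / √121 = 17/√121 ≈ 1.55.

1.55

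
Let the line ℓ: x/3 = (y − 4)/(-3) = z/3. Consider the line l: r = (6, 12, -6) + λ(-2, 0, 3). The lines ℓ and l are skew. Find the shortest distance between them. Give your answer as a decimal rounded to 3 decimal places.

7.462

ℓ has direction (3, -3, 3) through (0, 4, 0).
Common perpendicular direction n = (3, -3, 3) × (-2, 0, 3) = (-9, -15, -6).
With w = (6, 12, -6) − (0, 4, 0) = (6, 8, -6), w · n = -138.
Distance = |w · n| / |n| = |-138| / √342 ≈ 7.462.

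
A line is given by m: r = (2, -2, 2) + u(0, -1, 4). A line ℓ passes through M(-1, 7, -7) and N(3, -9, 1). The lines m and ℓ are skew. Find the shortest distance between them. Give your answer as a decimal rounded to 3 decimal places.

A direction vector for ℓ is N − M = (4, -16, 8).
Common perpendicular direction n = (0, -1, 4) × (4, -16, 8) = (56, 16, 4).
With w = (-1, 7, -7) − (2, -2, 2) = (-3, 9, -9), w · n = -60.
Distance = |w · n| / |n| = |-60| / √3408 ≈ 1.028.

1.028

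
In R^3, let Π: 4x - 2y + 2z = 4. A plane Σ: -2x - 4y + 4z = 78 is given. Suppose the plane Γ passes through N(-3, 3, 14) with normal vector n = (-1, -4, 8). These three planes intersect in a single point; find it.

Γ: n·r = n·N gives -x - 4y + 8z = 103.
Solving the 3×3 linear system 4x - 2y + 2z = 4, -2x - 4y + 4z = 78, -x - 4y + 8z = 103 (e.g. by elimination or Cramer's rule, determinant = -80) gives (-7, -8, 8).

(-7, -8, 8)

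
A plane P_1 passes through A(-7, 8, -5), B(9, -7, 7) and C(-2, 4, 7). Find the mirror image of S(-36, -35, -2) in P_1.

AB = (16, -15, 12), AC = (5, -4, 12); a normal to P_1 is AB × AC = (-132, -132, 11).
Using A: P_1 has equation -132x - 132y + 11z = -187.
λ = (n·S − d)/|n|² = (9350 − (-187))/34969 = 3/11.
Reflection = S − 2λn = (-36, -35, -2) − (6/11)·(-132, -132, 11) = (36, 37, -8).

(36, 37, -8)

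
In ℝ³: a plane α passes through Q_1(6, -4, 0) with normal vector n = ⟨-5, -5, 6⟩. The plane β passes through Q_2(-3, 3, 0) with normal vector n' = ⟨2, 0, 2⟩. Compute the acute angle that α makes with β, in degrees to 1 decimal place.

85.6

α: n·r = n·Q_1 gives -5x - 5y + 6z = -10.
β: n'·r = n'·Q_2 gives 2x + 2z = -6.
cos θ = |n₁·n₂| / (|n₁||n₂|) = |2| / (√86 · √8).
θ = arccos(0.07625) ≈ 85.6°.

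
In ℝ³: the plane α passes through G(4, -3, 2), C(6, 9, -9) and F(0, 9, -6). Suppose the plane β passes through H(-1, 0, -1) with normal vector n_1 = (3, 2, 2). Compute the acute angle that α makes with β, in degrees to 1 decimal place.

26.0

GC = (2, 12, -11), GF = (-4, 12, -8); a normal to α is GC × GF = (36, 60, 72).
Using G: α has equation 36x + 60y + 72z = 108.
β: n_1·r = n_1·H gives 3x + 2y + 2z = -5.
cos θ = |n₁·n₂| / (|n₁||n₂|) = |372| / (√10080 · √17).
θ = arccos(0.89865) ≈ 26.0°.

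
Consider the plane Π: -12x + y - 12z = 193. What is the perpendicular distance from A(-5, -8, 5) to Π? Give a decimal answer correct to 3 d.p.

n·A − d = (-12)·(-5) + (1)·(-8) + (-12)·(5) − 193 = -201; |n| = √289.
Distance = |-201| / √289 = 201/√289 ≈ 11.824.

11.824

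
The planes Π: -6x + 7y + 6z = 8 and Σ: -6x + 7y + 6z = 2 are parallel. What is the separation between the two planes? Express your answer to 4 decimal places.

Same normal n = (-6, 7, 6) with |n| = √121; distance = |8 − 2| / |n| = 6/√121 ≈ 0.5455.

0.5455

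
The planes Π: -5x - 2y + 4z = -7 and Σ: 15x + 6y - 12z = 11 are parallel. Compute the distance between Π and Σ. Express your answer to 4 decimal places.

0.4969

Rescale Σ by 1/(-3): -5x - 2y + 4z = -11/3. Then distance = |-7 − (-11/3)| / √45 ≈ 0.4969.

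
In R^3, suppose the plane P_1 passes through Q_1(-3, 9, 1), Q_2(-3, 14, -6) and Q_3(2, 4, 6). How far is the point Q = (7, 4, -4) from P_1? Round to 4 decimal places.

4.5291

Q_1Q_2 = (0, 5, -7), Q_1Q_3 = (5, -5, 5); a normal to P_1 is Q_1Q_2 × Q_1Q_3 = (-10, -35, -25).
Using Q_1: P_1 has equation -10x - 35y - 25z = -310.
n·Q − d = (-10)·(7) + (-35)·(4) + (-25)·(-4) − (-310) = 200; |n| = √1950.
Distance = |200| / √1950 = 200/√1950 ≈ 4.5291.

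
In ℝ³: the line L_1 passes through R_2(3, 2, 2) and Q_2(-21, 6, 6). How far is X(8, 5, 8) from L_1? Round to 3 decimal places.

A direction vector for L_1 is Q_2 − R_2 = (-24, 4, 4).
Taking (3, 2, 2) on L_1 with direction v = (-24, 4, 4): w = X − (3, 2, 2) = (5, 3, 6), and w × v = (-12, -164, 92).
Distance = |w × v| / |v| = √35504 / √608 ≈ 7.642.

7.642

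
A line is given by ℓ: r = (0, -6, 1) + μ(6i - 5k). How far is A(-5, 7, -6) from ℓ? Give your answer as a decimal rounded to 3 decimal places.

15.575

Taking (0, -6, 1) on ℓ with direction v = (6, 0, -5): w = A − (0, -6, 1) = (-5, 13, -7), and w × v = (-65, -67, -78).
Distance = |w × v| / |v| = √14798 / √61 ≈ 15.575.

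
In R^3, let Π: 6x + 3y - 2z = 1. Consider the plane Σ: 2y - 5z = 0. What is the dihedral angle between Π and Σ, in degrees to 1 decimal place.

64.9

cos θ = |n₁·n₂| / (|n₁||n₂|) = |16| / (√49 · √29).
θ = arccos(0.42445) ≈ 64.9°.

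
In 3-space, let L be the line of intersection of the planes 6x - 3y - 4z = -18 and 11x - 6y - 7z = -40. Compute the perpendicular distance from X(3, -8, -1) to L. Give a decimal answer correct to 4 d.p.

Direction of L: (6, -3, -4) × (11, -6, -7) = (-3, -2, -3).
A point on L: solving the two plane equations with x = -8 gives (-8, 6, -12).
Taking (-8, 6, -12) on L with direction v = (-3, -2, -3): w = X − (-8, 6, -12) = (11, -14, 11), and w × v = (64, 0, -64).
Distance = |w × v| / |v| = √8192 / √22 ≈ 19.2967.

19.2967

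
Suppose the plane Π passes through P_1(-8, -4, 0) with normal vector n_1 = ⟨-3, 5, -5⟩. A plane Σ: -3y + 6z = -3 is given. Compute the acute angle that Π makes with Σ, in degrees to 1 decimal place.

29.2

Π: n_1·r = n_1·P_1 gives -3x + 5y - 5z = 4.
cos θ = |n₁·n₂| / (|n₁||n₂|) = |-45| / (√59 · √45).
θ = arccos(0.87333) ≈ 29.2°.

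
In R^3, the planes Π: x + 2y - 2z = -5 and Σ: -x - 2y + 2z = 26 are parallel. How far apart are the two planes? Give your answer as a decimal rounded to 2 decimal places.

7.00

Rescale Σ by 1/(-1): x + 2y - 2z = -26. Then distance = |-5 − (-26)| / √9 ≈ 7.00.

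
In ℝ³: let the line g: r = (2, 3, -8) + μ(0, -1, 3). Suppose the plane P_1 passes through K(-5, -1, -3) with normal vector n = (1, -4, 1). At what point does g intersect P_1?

P_1: n·r = n·K gives x - 4y + z = -4.
Substitute r = (2, 3, -8) + t(0, -1, 3) into the plane: -18 + 7t = -4, so t = 2.
Intersection: (2, 3, -8) + 2·(0, -1, 3) = (2, 1, -2).

(2, 1, -2)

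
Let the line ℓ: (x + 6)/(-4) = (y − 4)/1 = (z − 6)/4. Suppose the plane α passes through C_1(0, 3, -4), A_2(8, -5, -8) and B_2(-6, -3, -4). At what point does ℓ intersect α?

ℓ has direction (-4, 1, 4) through (-6, 4, 6).
C_1A_2 = (8, -8, -4), C_1B_2 = (-6, -6, 0); a normal to α is C_1A_2 × C_1B_2 = (-24, 24, -96).
Using C_1: α has equation -24x + 24y - 96z = 456.
Substitute r = (-6, 4, 6) + t(-4, 1, 4) into the plane: -336 + (-264)t = 456, so t = -3.
Intersection: (-6, 4, 6) + (-3)·(-4, 1, 4) = (6, 1, -6).

(6, 1, -6)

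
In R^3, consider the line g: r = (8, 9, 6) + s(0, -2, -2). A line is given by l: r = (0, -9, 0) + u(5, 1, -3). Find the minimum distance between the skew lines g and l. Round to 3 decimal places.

Common perpendicular direction n = (0, -2, -2) × (5, 1, -3) = (8, -10, 10).
With w = (0, -9, 0) − (8, 9, 6) = (-8, -18, -6), w · n = 56.
Distance = |w · n| / |n| = |56| / √264 ≈ 3.447.

3.447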